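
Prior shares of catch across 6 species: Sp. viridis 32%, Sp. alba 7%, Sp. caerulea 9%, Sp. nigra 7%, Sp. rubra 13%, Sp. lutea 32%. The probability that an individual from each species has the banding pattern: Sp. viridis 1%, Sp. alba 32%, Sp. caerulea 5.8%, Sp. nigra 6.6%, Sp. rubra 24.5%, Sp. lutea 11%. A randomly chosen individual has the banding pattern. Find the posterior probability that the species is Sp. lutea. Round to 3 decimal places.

Compute prior × likelihood for every hypothesis:
  Sp. viridis: 0.32 × 0.01 = 0.0032
  Sp. alba: 0.07 × 0.32 = 0.0224
  Sp. caerulea: 0.09 × 0.058 = 0.00522
  Sp. nigra: 0.07 × 0.066 = 0.00462
  Sp. rubra: 0.13 × 0.245 = 0.03185
  Sp. lutea: 0.32 × 0.11 = 0.0352
Normalizing constant = 0.10249.
P(Sp. lutea | evidence) = 0.0352 / 0.10249 ≈ 0.343.

0.343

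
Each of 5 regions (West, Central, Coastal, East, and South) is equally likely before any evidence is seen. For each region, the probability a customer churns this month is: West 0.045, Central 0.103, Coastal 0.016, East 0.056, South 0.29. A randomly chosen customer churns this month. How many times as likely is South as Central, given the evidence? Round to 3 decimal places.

2.816

With a uniform prior (1/5 each), posterior ∝ likelihood:
  West: 0.045
  Central: 0.103
  Coastal: 0.016
  East: 0.056
  South: 0.29
Total = 0.51.
The ratio is 0.29 / 0.103 (the normalizer cancels) = 2.816.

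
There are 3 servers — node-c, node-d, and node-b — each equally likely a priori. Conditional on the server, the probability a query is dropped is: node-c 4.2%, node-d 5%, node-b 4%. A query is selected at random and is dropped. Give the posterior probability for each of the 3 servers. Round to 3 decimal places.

node-c 0.318, node-d 0.379, node-b 0.303

Since the prior is uniform, the posterior is proportional to the likelihood:
  node-c: 0.042
  node-d: 0.05
  node-b: 0.04
Normalizing constant = 0.132.
P(node-c | dropped) = 0.042/0.132 ≈ 0.318
P(node-d | dropped) = 0.05/0.132 ≈ 0.379
P(node-b | dropped) = 0.04/0.132 ≈ 0.303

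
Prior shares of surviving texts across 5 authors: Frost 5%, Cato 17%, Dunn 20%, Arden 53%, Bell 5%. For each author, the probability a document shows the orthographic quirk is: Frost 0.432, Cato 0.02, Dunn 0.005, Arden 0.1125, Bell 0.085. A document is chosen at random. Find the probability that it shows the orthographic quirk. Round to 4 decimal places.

Compute prior × likelihood for every hypothesis:
  Frost: 0.05 × 0.432 = 0.0216
  Cato: 0.17 × 0.02 = 0.0034
  Dunn: 0.2 × 0.005 = 0.001
  Arden: 0.53 × 0.1125 = 0.059625
  Bell: 0.05 × 0.085 = 0.00425
P(quirk) = 0.0216 + 0.0034 + 0.001 + 0.059625 + 0.00425 = 0.089875 → 0.0899.

0.0899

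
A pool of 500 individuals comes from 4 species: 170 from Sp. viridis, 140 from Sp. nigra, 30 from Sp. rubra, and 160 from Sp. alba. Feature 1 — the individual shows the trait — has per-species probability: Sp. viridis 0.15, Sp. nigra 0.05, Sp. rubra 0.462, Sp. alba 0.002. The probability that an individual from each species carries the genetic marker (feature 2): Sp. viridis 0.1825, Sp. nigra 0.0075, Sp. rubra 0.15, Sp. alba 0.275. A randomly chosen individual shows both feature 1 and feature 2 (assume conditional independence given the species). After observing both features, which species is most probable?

By Bayes' rule, posterior ∝ prior × likelihood:
  Sp. viridis: 0.34 × 0.15 × 0.1825 = 0.0093075
  Sp. nigra: 0.28 × 0.05 × 0.0075 = 0.000105
  Sp. rubra: 0.06 × 0.462 × 0.15 = 0.004158
  Sp. alba: 0.32 × 0.002 × 0.275 = 0.000176
Total = 0.0137465.
Largest term belongs to Sp. viridis, so Sp. viridis is most probable.

Sp. viridis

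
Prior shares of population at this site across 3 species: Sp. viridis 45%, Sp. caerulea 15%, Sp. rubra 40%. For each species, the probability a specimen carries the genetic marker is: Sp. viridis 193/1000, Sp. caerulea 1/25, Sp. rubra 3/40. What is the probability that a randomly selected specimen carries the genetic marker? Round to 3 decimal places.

Prior × likelihood for each hypothesis:
  Sp. viridis: 0.45 × 0.193 = 0.08685
  Sp. caerulea: 0.15 × 0.04 = 0.006
  Sp. rubra: 0.4 × 0.075 = 0.03
P(marker) = 0.08685 + 0.006 + 0.03 = 0.12285 → 0.123.

0.123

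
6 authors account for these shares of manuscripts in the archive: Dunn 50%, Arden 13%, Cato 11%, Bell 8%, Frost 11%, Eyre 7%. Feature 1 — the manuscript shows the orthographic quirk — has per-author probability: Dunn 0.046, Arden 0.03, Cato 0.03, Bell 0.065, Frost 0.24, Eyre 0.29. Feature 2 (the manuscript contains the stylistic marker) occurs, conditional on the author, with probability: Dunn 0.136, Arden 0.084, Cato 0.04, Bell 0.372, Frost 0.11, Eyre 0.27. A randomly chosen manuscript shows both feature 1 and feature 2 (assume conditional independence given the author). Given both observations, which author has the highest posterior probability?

Eyre

Unnormalized posteriors (prior × likelihood):
  Dunn: 0.5 × 0.046 × 0.136 = 0.003128
  Arden: 0.13 × 0.03 × 0.084 = 0.0003276
  Cato: 0.11 × 0.03 × 0.04 = 0.000132
  Bell: 0.08 × 0.065 × 0.372 = 0.0019344
  Frost: 0.11 × 0.24 × 0.11 = 0.002904
  Eyre: 0.07 × 0.29 × 0.27 = 0.005481
Total = 0.013907.
Largest term belongs to Eyre, so Eyre is most probable.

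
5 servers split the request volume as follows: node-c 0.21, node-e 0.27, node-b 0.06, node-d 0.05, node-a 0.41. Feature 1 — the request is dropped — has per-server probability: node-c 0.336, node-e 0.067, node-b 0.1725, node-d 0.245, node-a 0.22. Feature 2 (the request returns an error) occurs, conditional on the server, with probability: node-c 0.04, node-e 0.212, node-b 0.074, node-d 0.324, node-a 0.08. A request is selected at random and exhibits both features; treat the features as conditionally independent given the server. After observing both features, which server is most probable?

Compute prior × likelihood for every hypothesis:
  node-c: 0.21 × 0.336 × 0.04 = 0.0028224
  node-e: 0.27 × 0.067 × 0.212 = 0.00383508
  node-b: 0.06 × 0.1725 × 0.074 = 0.0007659
  node-d: 0.05 × 0.245 × 0.324 = 0.003969
  node-a: 0.41 × 0.22 × 0.08 = 0.007216
Sum = 0.01860838.
Largest term belongs to node-a, so node-a is most probable.

node-a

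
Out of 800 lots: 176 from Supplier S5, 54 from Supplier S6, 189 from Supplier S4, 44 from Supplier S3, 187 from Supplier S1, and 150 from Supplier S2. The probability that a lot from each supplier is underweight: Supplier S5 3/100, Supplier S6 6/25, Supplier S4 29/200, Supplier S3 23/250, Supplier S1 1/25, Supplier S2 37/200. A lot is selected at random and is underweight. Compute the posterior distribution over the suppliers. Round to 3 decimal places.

Prior × likelihood for each hypothesis:
  Supplier S5: 0.22 × 0.03 = 0.0066
  Supplier S6: 0.0675 × 0.24 = 0.0162
  Supplier S4: 0.23625 × 0.145 = 0.03425625
  Supplier S3: 0.055 × 0.092 = 0.00506
  Supplier S1: 0.23375 × 0.04 = 0.00935
  Supplier S2: 0.1875 × 0.185 = 0.0346875
Total = 0.10615375.
P(Supplier S5 | underweight) = 0.0066/0.10615375 ≈ 0.062
P(Supplier S6 | underweight) = 0.0162/0.10615375 ≈ 0.153
P(Supplier S4 | underweight) = 0.03425625/0.10615375 ≈ 0.323
P(Supplier S3 | underweight) = 0.00506/0.10615375 ≈ 0.048
P(Supplier S1 | underweight) = 0.00935/0.10615375 ≈ 0.088
P(Supplier S2 | underweight) = 0.0346875/0.10615375 ≈ 0.327

Supplier S5 0.062, Supplier S6 0.153, Supplier S4 0.323, Supplier S3 0.048, Supplier S1 0.088, Supplier S2 0.327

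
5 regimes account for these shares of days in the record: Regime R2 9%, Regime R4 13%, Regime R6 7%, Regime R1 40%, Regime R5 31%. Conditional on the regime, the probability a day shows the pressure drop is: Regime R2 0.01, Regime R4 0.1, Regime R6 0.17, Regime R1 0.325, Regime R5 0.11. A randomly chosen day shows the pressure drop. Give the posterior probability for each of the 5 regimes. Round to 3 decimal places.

Unnormalized posteriors (prior × likelihood):
  Regime R2: 0.09 × 0.01 = 0.0009
  Regime R4: 0.13 × 0.1 = 0.013
  Regime R6: 0.07 × 0.17 = 0.0119
  Regime R1: 0.4 × 0.325 = 0.13
  Regime R5: 0.31 × 0.11 = 0.0341
Total = 0.1899.
P(Regime R2 | drop) = 0.0009/0.1899 ≈ 0.005
P(Regime R4 | drop) = 0.013/0.1899 ≈ 0.068
P(Regime R6 | drop) = 0.0119/0.1899 ≈ 0.063
P(Regime R1 | drop) = 0.13/0.1899 ≈ 0.685
P(Regime R5 | drop) = 0.0341/0.1899 ≈ 0.180

Regime R2 0.005, Regime R4 0.068, Regime R6 0.063, Regime R1 0.685, Regime R5 0.180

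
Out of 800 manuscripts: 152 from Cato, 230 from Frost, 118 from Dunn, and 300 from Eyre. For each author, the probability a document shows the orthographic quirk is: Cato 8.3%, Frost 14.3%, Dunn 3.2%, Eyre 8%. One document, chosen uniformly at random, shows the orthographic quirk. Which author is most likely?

Frost

By Bayes' rule, posterior ∝ prior × likelihood:
  Cato: 0.19 × 0.083 = 0.01577
  Frost: 0.2875 × 0.143 = 0.0411125
  Dunn: 0.1475 × 0.032 = 0.00472
  Eyre: 0.375 × 0.08 = 0.03
Total = 0.0916025.
Largest term belongs to Frost, so Frost is most probable.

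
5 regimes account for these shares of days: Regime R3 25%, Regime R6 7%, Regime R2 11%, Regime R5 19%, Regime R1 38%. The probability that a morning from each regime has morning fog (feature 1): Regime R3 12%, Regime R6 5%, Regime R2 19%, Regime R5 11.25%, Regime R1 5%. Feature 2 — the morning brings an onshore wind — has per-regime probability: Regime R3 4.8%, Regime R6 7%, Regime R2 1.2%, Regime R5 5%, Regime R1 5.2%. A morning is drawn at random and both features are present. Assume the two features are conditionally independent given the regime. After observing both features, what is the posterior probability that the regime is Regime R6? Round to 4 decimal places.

Compute prior × likelihood for every hypothesis:
  Regime R3: 0.25 × 0.12 × 0.048 = 0.00144
  Regime R6: 0.07 × 0.05 × 0.07 = 0.000245
  Regime R2: 0.11 × 0.19 × 0.012 = 0.0002508
  Regime R5: 0.19 × 0.1125 × 0.05 = 0.00106875
  Regime R1: 0.38 × 0.05 × 0.052 = 0.000988
Normalizing constant = 0.00399255.
P(Regime R6 | evidence) = 0.000245 / 0.00399255 ≈ 0.0614.

0.0614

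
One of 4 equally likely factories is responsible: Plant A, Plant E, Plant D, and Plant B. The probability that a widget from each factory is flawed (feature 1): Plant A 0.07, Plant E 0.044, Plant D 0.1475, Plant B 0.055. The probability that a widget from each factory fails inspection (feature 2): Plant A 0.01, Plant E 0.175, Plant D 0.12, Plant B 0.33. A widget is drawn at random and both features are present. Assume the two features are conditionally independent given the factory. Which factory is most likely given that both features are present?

Since the prior is uniform, the posterior is proportional to the likelihood:
  Plant A: 0.07 × 0.01 = 0.0007
  Plant E: 0.044 × 0.175 = 0.0077
  Plant D: 0.1475 × 0.12 = 0.0177
  Plant B: 0.055 × 0.33 = 0.01815
Normalizing constant = 0.04425.
Largest term belongs to Plant B, so Plant B is most probable.

Plant B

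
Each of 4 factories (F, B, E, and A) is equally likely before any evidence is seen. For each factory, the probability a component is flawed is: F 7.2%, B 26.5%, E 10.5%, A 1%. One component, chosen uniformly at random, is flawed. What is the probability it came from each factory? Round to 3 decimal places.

F 0.159, B 0.586, E 0.232, A 0.022

With a uniform prior (1/4 each), posterior ∝ likelihood:
  F: 0.072
  B: 0.265
  E: 0.105
  A: 0.01
Normalizing constant = 0.452.
P(F | flawed) = 0.072/0.452 ≈ 0.159
P(B | flawed) = 0.265/0.452 ≈ 0.586
P(E | flawed) = 0.105/0.452 ≈ 0.232
P(A | flawed) = 0.01/0.452 ≈ 0.022
(Check: 0.159+0.586+0.232+0.022 = 0.999.)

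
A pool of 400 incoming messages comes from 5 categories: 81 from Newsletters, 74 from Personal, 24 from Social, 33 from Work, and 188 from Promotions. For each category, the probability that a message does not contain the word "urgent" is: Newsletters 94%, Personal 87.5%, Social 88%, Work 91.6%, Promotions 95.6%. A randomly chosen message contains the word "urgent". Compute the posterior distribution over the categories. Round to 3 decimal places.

Taking complements, P(urgent-flag | each) = Newsletters 0.06, Personal 0.125, Social 0.12, Work 0.084, Promotions 0.044.
Compute prior × likelihood for every hypothesis:
  Newsletters: 0.2025 × 0.06 = 0.01215
  Personal: 0.185 × 0.125 = 0.023125
  Social: 0.06 × 0.12 = 0.0072
  Work: 0.0825 × 0.084 = 0.00693
  Promotions: 0.47 × 0.044 = 0.02068
Normalizing constant = 0.070085.
P(Newsletters | urgent-flag) = 0.01215/0.070085 ≈ 0.173
P(Personal | urgent-flag) = 0.023125/0.070085 ≈ 0.330
P(Social | urgent-flag) = 0.0072/0.070085 ≈ 0.103
P(Work | urgent-flag) = 0.00693/0.070085 ≈ 0.099
P(Promotions | urgent-flag) = 0.02068/0.070085 ≈ 0.295

Newsletters 0.173, Personal 0.330, Social 0.103, Work 0.099, Promotions 0.295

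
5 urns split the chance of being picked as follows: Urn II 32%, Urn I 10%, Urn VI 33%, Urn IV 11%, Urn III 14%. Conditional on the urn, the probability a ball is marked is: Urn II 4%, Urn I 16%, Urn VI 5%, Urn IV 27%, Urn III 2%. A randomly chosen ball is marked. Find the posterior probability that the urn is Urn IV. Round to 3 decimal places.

By Bayes' rule, posterior ∝ prior × likelihood:
  Urn II: 0.32 × 0.04 = 0.0128
  Urn I: 0.1 × 0.16 = 0.016
  Urn VI: 0.33 × 0.05 = 0.0165
  Urn IV: 0.11 × 0.27 = 0.0297
  Urn III: 0.14 × 0.02 = 0.0028
Sum = 0.0778.
P(Urn IV | evidence) = 0.0297 / 0.0778 ≈ 0.382.

0.382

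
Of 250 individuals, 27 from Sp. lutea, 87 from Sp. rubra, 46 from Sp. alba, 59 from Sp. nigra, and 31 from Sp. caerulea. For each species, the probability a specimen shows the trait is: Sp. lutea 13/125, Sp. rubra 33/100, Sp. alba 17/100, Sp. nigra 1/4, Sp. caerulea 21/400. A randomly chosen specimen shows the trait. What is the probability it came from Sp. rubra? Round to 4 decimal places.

By Bayes' rule, posterior ∝ prior × likelihood:
  Sp. lutea: 0.108 × 0.104 = 0.011232
  Sp. rubra: 0.348 × 0.33 = 0.11484
  Sp. alba: 0.184 × 0.17 = 0.03128
  Sp. nigra: 0.236 × 0.25 = 0.059
  Sp. caerulea: 0.124 × 0.0525 = 0.00651
Normalizing constant = 0.222862.
P(Sp. rubra | evidence) = 0.11484 / 0.222862 ≈ 0.5153.

0.5153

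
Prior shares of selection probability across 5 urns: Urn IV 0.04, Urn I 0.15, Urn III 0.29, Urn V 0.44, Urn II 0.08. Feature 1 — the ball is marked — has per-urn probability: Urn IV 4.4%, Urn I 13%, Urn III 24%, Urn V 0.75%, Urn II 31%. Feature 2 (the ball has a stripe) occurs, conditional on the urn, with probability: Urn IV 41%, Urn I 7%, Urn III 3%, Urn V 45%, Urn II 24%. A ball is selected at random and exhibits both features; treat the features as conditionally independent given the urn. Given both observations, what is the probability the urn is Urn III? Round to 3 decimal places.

0.180

Compute prior × likelihood for every hypothesis:
  Urn IV: 0.04 × 0.044 × 0.41 = 0.0007216
  Urn I: 0.15 × 0.13 × 0.07 = 0.001365
  Urn III: 0.29 × 0.24 × 0.03 = 0.002088
  Urn V: 0.44 × 0.0075 × 0.45 = 0.001485
  Urn II: 0.08 × 0.31 × 0.24 = 0.005952
Sum = 0.0116116.
P(Urn III | evidence) = 0.002088 / 0.0116116 ≈ 0.180.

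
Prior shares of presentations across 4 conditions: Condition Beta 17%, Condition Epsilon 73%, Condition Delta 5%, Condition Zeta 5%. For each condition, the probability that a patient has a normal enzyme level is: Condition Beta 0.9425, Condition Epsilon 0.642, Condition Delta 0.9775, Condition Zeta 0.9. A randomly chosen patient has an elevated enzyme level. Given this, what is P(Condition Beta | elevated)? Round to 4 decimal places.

0.0353

Taking complements, P(elevated | each) = Condition Beta 0.0575, Condition Epsilon 0.358, Condition Delta 0.0225, Condition Zeta 0.1.
Prior × likelihood for each hypothesis:
  Condition Beta: 0.17 × 0.0575 = 0.009775
  Condition Epsilon: 0.73 × 0.358 = 0.26134
  Condition Delta: 0.05 × 0.0225 = 0.001125
  Condition Zeta: 0.05 × 0.1 = 0.005
Sum = 0.27724.
P(Condition Beta | evidence) = 0.009775 / 0.27724 ≈ 0.0353.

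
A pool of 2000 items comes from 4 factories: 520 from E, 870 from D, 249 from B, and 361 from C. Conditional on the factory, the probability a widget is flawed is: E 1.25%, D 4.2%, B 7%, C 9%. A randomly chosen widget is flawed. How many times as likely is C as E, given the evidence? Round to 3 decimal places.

Compute prior × likelihood for every hypothesis:
  E: 0.26 × 0.0125 = 0.00325
  D: 0.435 × 0.042 = 0.01827
  B: 0.1245 × 0.07 = 0.008715
  C: 0.1805 × 0.09 = 0.016245
Sum = 0.04648.
The ratio is 0.016245 / 0.00325 (the normalizer cancels) = 4.998.

4.998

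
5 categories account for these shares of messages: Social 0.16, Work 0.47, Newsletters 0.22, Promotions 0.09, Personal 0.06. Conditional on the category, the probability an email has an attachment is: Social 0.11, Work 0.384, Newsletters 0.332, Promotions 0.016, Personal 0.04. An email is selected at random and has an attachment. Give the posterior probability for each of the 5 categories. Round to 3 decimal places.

Social 0.064, Work 0.656, Newsletters 0.266, Promotions 0.005, Personal 0.009

By Bayes' rule, posterior ∝ prior × likelihood:
  Social: 0.16 × 0.11 = 0.0176
  Work: 0.47 × 0.384 = 0.18048
  Newsletters: 0.22 × 0.332 = 0.07304
  Promotions: 0.09 × 0.016 = 0.00144
  Personal: 0.06 × 0.04 = 0.0024
Sum = 0.27496.
P(Social | attachment) = 0.0176/0.27496 ≈ 0.064
P(Work | attachment) = 0.18048/0.27496 ≈ 0.656
P(Newsletters | attachment) = 0.07304/0.27496 ≈ 0.266
P(Promotions | attachment) = 0.00144/0.27496 ≈ 0.005
P(Personal | attachment) = 0.0024/0.27496 ≈ 0.009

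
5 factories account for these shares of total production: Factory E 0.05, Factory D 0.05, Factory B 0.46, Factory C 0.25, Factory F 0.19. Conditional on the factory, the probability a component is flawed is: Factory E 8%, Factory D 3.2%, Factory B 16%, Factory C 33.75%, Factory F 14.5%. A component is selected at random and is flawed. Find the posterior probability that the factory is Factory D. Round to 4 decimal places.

Unnormalized posteriors (prior × likelihood):
  Factory E: 0.05 × 0.08 = 0.004
  Factory D: 0.05 × 0.032 = 0.0016
  Factory B: 0.46 × 0.16 = 0.0736
  Factory C: 0.25 × 0.3375 = 0.084375
  Factory F: 0.19 × 0.145 = 0.02755
Total = 0.191125.
P(Factory D | evidence) = 0.0016 / 0.191125 ≈ 0.0084.

0.0084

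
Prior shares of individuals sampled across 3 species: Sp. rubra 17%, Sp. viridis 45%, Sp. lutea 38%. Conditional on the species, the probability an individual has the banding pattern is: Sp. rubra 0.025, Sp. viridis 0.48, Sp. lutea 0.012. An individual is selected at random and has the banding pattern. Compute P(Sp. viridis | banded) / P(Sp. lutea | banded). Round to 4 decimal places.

By Bayes' rule, posterior ∝ prior × likelihood:
  Sp. rubra: 0.17 × 0.025 = 0.00425
  Sp. viridis: 0.45 × 0.48 = 0.216
  Sp. lutea: 0.38 × 0.012 = 0.00456
Total = 0.22481.
The ratio is 0.216 / 0.00456 (the normalizer cancels) = 47.3684.

47.3684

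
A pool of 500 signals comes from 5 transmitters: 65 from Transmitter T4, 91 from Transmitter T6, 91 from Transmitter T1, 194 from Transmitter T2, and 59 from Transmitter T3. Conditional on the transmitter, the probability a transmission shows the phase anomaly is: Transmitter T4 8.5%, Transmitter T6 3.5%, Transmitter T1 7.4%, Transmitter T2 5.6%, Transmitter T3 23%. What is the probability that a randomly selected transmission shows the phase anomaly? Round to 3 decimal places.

By Bayes' rule, posterior ∝ prior × likelihood:
  Transmitter T4: 0.13 × 0.085 = 0.01105
  Transmitter T6: 0.182 × 0.035 = 0.00637
  Transmitter T1: 0.182 × 0.074 = 0.013468
  Transmitter T2: 0.388 × 0.056 = 0.021728
  Transmitter T3: 0.118 × 0.23 = 0.02714
P(anomaly) = 0.01105 + 0.00637 + 0.013468 + 0.021728 + 0.02714 = 0.079756 → 0.080.

0.080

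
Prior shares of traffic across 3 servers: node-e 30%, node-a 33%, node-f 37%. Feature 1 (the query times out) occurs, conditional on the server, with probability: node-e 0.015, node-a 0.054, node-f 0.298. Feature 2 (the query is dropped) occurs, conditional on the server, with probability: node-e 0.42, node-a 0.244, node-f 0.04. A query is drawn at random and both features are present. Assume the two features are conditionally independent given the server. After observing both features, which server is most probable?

Compute prior × likelihood for every hypothesis:
  node-e: 0.3 × 0.015 × 0.42 = 0.00189
  node-a: 0.33 × 0.054 × 0.244 = 0.00434808
  node-f: 0.37 × 0.298 × 0.04 = 0.0044104
Sum = 0.01064848.
Largest term belongs to node-f, so node-f is most probable.

node-f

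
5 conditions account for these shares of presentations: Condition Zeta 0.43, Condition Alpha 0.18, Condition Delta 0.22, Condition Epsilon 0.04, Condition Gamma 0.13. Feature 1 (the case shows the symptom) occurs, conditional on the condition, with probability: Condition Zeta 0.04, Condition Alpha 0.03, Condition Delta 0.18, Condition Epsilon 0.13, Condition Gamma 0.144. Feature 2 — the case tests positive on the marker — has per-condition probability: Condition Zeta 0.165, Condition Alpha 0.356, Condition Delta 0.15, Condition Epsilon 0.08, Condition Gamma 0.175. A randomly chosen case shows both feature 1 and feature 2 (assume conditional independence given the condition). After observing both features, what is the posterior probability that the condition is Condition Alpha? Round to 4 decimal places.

0.1336

Compute prior × likelihood for every hypothesis:
  Condition Zeta: 0.43 × 0.04 × 0.165 = 0.002838
  Condition Alpha: 0.18 × 0.03 × 0.356 = 0.0019224
  Condition Delta: 0.22 × 0.18 × 0.15 = 0.00594
  Condition Epsilon: 0.04 × 0.13 × 0.08 = 0.000416
  Condition Gamma: 0.13 × 0.144 × 0.175 = 0.003276
Total = 0.0143924.
P(Condition Alpha | evidence) = 0.0019224 / 0.0143924 ≈ 0.1336.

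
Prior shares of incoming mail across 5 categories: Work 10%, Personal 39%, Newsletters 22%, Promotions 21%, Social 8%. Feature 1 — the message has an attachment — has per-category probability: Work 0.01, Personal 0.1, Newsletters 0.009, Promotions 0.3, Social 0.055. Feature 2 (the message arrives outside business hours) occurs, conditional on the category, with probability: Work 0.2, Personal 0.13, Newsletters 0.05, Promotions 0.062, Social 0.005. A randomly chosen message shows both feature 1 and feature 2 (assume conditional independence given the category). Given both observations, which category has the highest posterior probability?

Prior × likelihood for each hypothesis:
  Work: 0.1 × 0.01 × 0.2 = 0.0002
  Personal: 0.39 × 0.1 × 0.13 = 0.00507
  Newsletters: 0.22 × 0.009 × 0.05 = 0.000099
  Promotions: 0.21 × 0.3 × 0.062 = 0.003906
  Social: 0.08 × 0.055 × 0.005 = 0.000022
Normalizing constant = 0.009297.
Largest term belongs to Personal, so Personal is most probable.

Personal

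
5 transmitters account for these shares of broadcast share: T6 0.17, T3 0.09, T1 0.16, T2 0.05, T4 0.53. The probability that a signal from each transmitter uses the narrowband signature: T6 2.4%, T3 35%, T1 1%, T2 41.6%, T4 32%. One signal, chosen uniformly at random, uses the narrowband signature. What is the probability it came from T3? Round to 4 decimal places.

0.1384

Unnormalized posteriors (prior × likelihood):
  T6: 0.17 × 0.024 = 0.00408
  T3: 0.09 × 0.35 = 0.0315
  T1: 0.16 × 0.01 = 0.0016
  T2: 0.05 × 0.416 = 0.0208
  T4: 0.53 × 0.32 = 0.1696
Sum = 0.22758.
P(T3 | evidence) = 0.0315 / 0.22758 ≈ 0.1384.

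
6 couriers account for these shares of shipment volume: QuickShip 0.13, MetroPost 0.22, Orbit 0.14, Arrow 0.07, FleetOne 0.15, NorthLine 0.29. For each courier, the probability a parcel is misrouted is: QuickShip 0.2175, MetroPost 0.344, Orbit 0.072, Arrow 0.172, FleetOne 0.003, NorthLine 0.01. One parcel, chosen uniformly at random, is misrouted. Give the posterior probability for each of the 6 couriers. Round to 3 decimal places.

QuickShip 0.218, MetroPost 0.585, Orbit 0.078, Arrow 0.093, FleetOne 0.003, NorthLine 0.022

Compute prior × likelihood for every hypothesis:
  QuickShip: 0.13 × 0.2175 = 0.028275
  MetroPost: 0.22 × 0.344 = 0.07568
  Orbit: 0.14 × 0.072 = 0.01008
  Arrow: 0.07 × 0.172 = 0.01204
  FleetOne: 0.15 × 0.003 = 0.00045
  NorthLine: 0.29 × 0.01 = 0.0029
Sum = 0.129425.
P(QuickShip | misrouted) = 0.028275/0.129425 ≈ 0.218
P(MetroPost | misrouted) = 0.07568/0.129425 ≈ 0.585
P(Orbit | misrouted) = 0.01008/0.129425 ≈ 0.078
P(Arrow | misrouted) = 0.01204/0.129425 ≈ 0.093
P(FleetOne | misrouted) = 0.00045/0.129425 ≈ 0.003
P(NorthLine | misrouted) = 0.0029/0.129425 ≈ 0.022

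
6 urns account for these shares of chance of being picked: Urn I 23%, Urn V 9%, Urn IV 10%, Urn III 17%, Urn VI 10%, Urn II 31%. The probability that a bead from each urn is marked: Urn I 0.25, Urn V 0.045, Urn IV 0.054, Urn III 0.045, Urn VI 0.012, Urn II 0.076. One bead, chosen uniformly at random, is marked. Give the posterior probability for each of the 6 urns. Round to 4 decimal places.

Urn I 0.5787, Urn V 0.0408, Urn IV 0.0543, Urn III 0.0770, Urn VI 0.0121, Urn II 0.2371

By Bayes' rule, posterior ∝ prior × likelihood:
  Urn I: 0.23 × 0.25 = 0.0575
  Urn V: 0.09 × 0.045 = 0.00405
  Urn IV: 0.1 × 0.054 = 0.0054
  Urn III: 0.17 × 0.045 = 0.00765
  Urn VI: 0.1 × 0.012 = 0.0012
  Urn II: 0.31 × 0.076 = 0.02356
Sum = 0.09936.
P(Urn I | marked) = 0.0575/0.09936 ≈ 0.5787
P(Urn V | marked) = 0.00405/0.09936 ≈ 0.0408
P(Urn IV | marked) = 0.0054/0.09936 ≈ 0.0543
P(Urn III | marked) = 0.00765/0.09936 ≈ 0.0770
P(Urn VI | marked) = 0.0012/0.09936 ≈ 0.0121
P(Urn II | marked) = 0.02356/0.09936 ≈ 0.2371
(Check: 0.5787+0.0408+0.0543+0.0770+0.0121+0.2371 = 1.0000.)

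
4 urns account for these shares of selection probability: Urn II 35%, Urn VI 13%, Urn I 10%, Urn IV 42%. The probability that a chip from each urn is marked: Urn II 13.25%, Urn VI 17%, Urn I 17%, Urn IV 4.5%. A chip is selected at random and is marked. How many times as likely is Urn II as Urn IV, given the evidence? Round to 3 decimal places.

2.454

Unnormalized posteriors (prior × likelihood):
  Urn II: 0.35 × 0.1325 = 0.046375
  Urn VI: 0.13 × 0.17 = 0.0221
  Urn I: 0.1 × 0.17 = 0.017
  Urn IV: 0.42 × 0.045 = 0.0189
Normalizing constant = 0.104375.
The ratio is 0.046375 / 0.0189 (the normalizer cancels) = 2.454.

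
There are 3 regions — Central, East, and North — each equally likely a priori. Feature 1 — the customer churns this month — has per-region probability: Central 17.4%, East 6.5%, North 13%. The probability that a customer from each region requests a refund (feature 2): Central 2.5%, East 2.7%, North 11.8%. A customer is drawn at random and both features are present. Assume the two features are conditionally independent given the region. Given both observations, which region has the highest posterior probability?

With a uniform prior (1/3 each), posterior ∝ likelihood:
  Central: 0.174 × 0.025 = 0.00435
  East: 0.065 × 0.027 = 0.001755
  North: 0.13 × 0.118 = 0.01534
Total = 0.021445.
Largest term belongs to North, so North is most probable.

North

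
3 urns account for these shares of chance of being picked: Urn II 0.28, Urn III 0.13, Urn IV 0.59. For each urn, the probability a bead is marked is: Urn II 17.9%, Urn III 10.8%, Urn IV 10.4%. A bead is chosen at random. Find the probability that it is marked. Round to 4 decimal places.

Prior × likelihood for each hypothesis:
  Urn II: 0.28 × 0.179 = 0.05012
  Urn III: 0.13 × 0.108 = 0.01404
  Urn IV: 0.59 × 0.104 = 0.06136
P(marked) = 0.05012 + 0.01404 + 0.06136 = 0.12552 → 0.1255.

0.1255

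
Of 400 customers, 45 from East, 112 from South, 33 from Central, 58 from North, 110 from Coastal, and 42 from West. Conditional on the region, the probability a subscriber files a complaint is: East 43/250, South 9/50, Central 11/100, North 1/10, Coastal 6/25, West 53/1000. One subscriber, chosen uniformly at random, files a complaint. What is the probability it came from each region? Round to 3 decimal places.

Compute prior × likelihood for every hypothesis:
  East: 0.1125 × 0.172 = 0.01935
  South: 0.28 × 0.18 = 0.0504
  Central: 0.0825 × 0.11 = 0.009075
  North: 0.145 × 0.1 = 0.0145
  Coastal: 0.275 × 0.24 = 0.066
  West: 0.105 × 0.053 = 0.005565
Total = 0.16489.
P(East | complaint) = 0.01935/0.16489 ≈ 0.117
P(South | complaint) = 0.0504/0.16489 ≈ 0.306
P(Central | complaint) = 0.009075/0.16489 ≈ 0.055
P(North | complaint) = 0.0145/0.16489 ≈ 0.088
P(Coastal | complaint) = 0.066/0.16489 ≈ 0.400
P(West | complaint) = 0.005565/0.16489 ≈ 0.034
(Check: 0.117+0.306+0.055+0.088+0.400+0.034 = 1.000.)

East 0.117, South 0.306, Central 0.055, North 0.088, Coastal 0.400, West 0.034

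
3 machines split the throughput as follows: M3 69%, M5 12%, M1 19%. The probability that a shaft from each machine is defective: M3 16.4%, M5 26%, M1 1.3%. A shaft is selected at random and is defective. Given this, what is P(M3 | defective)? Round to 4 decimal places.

Compute prior × likelihood for every hypothesis:
  M3: 0.69 × 0.164 = 0.11316
  M5: 0.12 × 0.26 = 0.0312
  M1: 0.19 × 0.013 = 0.00247
Normalizing constant = 0.14683.
P(M3 | evidence) = 0.11316 / 0.14683 ≈ 0.7707.

0.7707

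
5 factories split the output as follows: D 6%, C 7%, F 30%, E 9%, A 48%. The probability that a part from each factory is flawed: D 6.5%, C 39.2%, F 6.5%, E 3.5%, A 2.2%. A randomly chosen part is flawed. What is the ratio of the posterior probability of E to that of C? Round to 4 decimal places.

0.1148

Unnormalized posteriors (prior × likelihood):
  D: 0.06 × 0.065 = 0.0039
  C: 0.07 × 0.392 = 0.02744
  F: 0.3 × 0.065 = 0.0195
  E: 0.09 × 0.035 = 0.00315
  A: 0.48 × 0.022 = 0.01056
Normalizing constant = 0.06455.
The ratio is 0.00315 / 0.02744 (the normalizer cancels) = 0.1148.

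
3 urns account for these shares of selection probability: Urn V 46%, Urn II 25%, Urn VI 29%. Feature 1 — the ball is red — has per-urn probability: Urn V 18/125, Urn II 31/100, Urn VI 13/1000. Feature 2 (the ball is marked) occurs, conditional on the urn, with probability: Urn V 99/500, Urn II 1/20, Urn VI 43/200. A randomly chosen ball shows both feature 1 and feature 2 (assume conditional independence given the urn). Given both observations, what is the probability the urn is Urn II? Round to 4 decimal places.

0.2177

Unnormalized posteriors (prior × likelihood):
  Urn V: 0.46 × 0.144 × 0.198 = 0.01311552
  Urn II: 0.25 × 0.31 × 0.05 = 0.003875
  Urn VI: 0.29 × 0.013 × 0.215 = 0.00081055
Sum = 0.01780107.
P(Urn II | evidence) = 0.003875 / 0.01780107 ≈ 0.2177.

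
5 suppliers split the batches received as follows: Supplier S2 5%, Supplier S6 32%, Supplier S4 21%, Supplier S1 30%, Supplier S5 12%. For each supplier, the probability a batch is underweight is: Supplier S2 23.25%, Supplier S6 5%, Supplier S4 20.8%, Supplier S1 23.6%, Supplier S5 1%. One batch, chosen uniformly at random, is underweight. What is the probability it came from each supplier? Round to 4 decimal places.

Supplier S2 0.0811, Supplier S6 0.1116, Supplier S4 0.3048, Supplier S1 0.4941, Supplier S5 0.0084

By Bayes' rule, posterior ∝ prior × likelihood:
  Supplier S2: 0.05 × 0.2325 = 0.011625
  Supplier S6: 0.32 × 0.05 = 0.016
  Supplier S4: 0.21 × 0.208 = 0.04368
  Supplier S1: 0.3 × 0.236 = 0.0708
  Supplier S5: 0.12 × 0.01 = 0.0012
Total = 0.143305.
P(Supplier S2 | underweight) = 0.011625/0.143305 ≈ 0.0811
P(Supplier S6 | underweight) = 0.016/0.143305 ≈ 0.1116
P(Supplier S4 | underweight) = 0.04368/0.143305 ≈ 0.3048
P(Supplier S1 | underweight) = 0.0708/0.143305 ≈ 0.4941
P(Supplier S5 | underweight) = 0.0012/0.143305 ≈ 0.0084
(Check: 0.0811+0.1116+0.3048+0.4941+0.0084 = 1.0000.)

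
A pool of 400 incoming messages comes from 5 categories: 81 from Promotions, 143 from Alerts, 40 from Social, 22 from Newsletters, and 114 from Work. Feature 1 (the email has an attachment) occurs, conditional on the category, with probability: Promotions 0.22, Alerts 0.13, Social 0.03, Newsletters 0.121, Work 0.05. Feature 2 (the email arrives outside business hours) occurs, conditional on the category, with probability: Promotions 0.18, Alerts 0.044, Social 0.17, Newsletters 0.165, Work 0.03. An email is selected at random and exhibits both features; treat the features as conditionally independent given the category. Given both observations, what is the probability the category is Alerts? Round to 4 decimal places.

Prior × likelihood for each hypothesis:
  Promotions: 0.2025 × 0.22 × 0.18 = 0.008019
  Alerts: 0.3575 × 0.13 × 0.044 = 0.0020449
  Social: 0.1 × 0.03 × 0.17 = 0.00051
  Newsletters: 0.055 × 0.121 × 0.165 = 0.001098075
  Work: 0.285 × 0.05 × 0.03 = 0.0004275
Sum = 0.012099475.
P(Alerts | evidence) = 0.0020449 / 0.012099475 ≈ 0.1690.

0.1690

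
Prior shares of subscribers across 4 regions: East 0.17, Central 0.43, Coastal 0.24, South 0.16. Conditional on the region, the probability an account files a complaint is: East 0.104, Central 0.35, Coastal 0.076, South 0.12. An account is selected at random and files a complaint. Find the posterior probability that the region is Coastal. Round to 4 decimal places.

By Bayes' rule, posterior ∝ prior × likelihood:
  East: 0.17 × 0.104 = 0.01768
  Central: 0.43 × 0.35 = 0.1505
  Coastal: 0.24 × 0.076 = 0.01824
  South: 0.16 × 0.12 = 0.0192
Normalizing constant = 0.20562.
P(Coastal | evidence) = 0.01824 / 0.20562 ≈ 0.0887.

0.0887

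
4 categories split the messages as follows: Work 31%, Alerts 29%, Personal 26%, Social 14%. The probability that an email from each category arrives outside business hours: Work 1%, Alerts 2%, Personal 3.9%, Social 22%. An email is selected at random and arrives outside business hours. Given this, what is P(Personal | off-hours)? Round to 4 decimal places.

Prior × likelihood for each hypothesis:
  Work: 0.31 × 0.01 = 0.0031
  Alerts: 0.29 × 0.02 = 0.0058
  Personal: 0.26 × 0.039 = 0.01014
  Social: 0.14 × 0.22 = 0.0308
Sum = 0.04984.
P(Personal | evidence) = 0.01014 / 0.04984 ≈ 0.2035.

0.2035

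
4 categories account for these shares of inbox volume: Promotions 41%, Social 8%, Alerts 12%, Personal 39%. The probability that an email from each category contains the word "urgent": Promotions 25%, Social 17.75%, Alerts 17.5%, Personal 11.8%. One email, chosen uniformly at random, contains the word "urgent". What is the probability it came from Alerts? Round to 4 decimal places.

0.1143

Compute prior × likelihood for every hypothesis:
  Promotions: 0.41 × 0.25 = 0.1025
  Social: 0.08 × 0.1775 = 0.0142
  Alerts: 0.12 × 0.175 = 0.021
  Personal: 0.39 × 0.118 = 0.04602
Normalizing constant = 0.18372.
P(Alerts | evidence) = 0.021 / 0.18372 ≈ 0.1143.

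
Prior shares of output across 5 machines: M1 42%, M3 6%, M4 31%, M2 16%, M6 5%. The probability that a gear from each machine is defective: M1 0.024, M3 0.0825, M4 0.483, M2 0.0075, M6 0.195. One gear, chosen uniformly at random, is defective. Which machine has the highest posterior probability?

M4

By Bayes' rule, posterior ∝ prior × likelihood:
  M1: 0.42 × 0.024 = 0.01008
  M3: 0.06 × 0.0825 = 0.00495
  M4: 0.31 × 0.483 = 0.14973
  M2: 0.16 × 0.0075 = 0.0012
  M6: 0.05 × 0.195 = 0.00975
Total = 0.17571.
Largest term belongs to M4, so M4 is most probable.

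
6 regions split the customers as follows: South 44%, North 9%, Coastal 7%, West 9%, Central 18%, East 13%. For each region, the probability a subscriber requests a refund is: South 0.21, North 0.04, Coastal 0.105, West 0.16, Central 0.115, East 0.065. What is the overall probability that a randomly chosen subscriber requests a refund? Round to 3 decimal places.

By Bayes' rule, posterior ∝ prior × likelihood:
  South: 0.44 × 0.21 = 0.0924
  North: 0.09 × 0.04 = 0.0036
  Coastal: 0.07 × 0.105 = 0.00735
  West: 0.09 × 0.16 = 0.0144
  Central: 0.18 × 0.115 = 0.0207
  East: 0.13 × 0.065 = 0.00845
P(refund) = 0.0924 + 0.0036 + 0.00735 + 0.0144 + 0.0207 + 0.00845 = 0.1469 → 0.147.

0.147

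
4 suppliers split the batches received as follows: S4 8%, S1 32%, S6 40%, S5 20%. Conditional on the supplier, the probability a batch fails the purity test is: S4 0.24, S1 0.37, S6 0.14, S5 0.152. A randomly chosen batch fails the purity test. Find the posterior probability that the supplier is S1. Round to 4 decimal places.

0.5286

By Bayes' rule, posterior ∝ prior × likelihood:
  S4: 0.08 × 0.24 = 0.0192
  S1: 0.32 × 0.37 = 0.1184
  S6: 0.4 × 0.14 = 0.056
  S5: 0.2 × 0.152 = 0.0304
Total = 0.224.
P(S1 | evidence) = 0.1184 / 0.224 ≈ 0.5286.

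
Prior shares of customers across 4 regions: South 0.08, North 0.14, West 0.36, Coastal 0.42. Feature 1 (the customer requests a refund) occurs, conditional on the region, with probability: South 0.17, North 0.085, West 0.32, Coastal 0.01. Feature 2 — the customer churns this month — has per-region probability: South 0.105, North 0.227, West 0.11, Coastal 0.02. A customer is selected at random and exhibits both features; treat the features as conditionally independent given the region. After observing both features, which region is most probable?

Unnormalized posteriors (prior × likelihood):
  South: 0.08 × 0.17 × 0.105 = 0.001428
  North: 0.14 × 0.085 × 0.227 = 0.0027013
  West: 0.36 × 0.32 × 0.11 = 0.012672
  Coastal: 0.42 × 0.01 × 0.02 = 0.000084
Total = 0.0168853.
Largest term belongs to West, so West is most probable.

West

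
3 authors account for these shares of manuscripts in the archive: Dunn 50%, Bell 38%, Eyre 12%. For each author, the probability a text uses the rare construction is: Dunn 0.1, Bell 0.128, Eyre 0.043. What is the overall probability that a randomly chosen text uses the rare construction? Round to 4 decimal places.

0.1038

Unnormalized posteriors (prior × likelihood):
  Dunn: 0.5 × 0.1 = 0.05
  Bell: 0.38 × 0.128 = 0.04864
  Eyre: 0.12 × 0.043 = 0.00516
P(rare-form) = 0.05 + 0.04864 + 0.00516 = 0.1038 → 0.1038.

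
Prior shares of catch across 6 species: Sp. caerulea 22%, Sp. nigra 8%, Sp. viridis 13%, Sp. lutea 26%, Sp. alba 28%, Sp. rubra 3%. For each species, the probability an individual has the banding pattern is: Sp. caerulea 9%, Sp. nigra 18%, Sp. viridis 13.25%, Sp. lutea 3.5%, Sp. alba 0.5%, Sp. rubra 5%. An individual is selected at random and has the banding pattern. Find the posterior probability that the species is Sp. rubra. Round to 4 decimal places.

Prior × likelihood for each hypothesis:
  Sp. caerulea: 0.22 × 0.09 = 0.0198
  Sp. nigra: 0.08 × 0.18 = 0.0144
  Sp. viridis: 0.13 × 0.1325 = 0.017225
  Sp. lutea: 0.26 × 0.035 = 0.0091
  Sp. alba: 0.28 × 0.005 = 0.0014
  Sp. rubra: 0.03 × 0.05 = 0.0015
Sum = 0.063425.
P(Sp. rubra | evidence) = 0.0015 / 0.063425 ≈ 0.0236.

0.0236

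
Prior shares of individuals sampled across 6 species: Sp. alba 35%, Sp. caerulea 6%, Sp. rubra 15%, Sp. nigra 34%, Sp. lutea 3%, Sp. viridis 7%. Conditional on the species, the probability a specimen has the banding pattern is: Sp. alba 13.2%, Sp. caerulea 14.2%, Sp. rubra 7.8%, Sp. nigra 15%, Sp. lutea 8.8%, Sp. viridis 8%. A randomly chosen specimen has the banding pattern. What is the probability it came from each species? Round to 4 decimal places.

Compute prior × likelihood for every hypothesis:
  Sp. alba: 0.35 × 0.132 = 0.0462
  Sp. caerulea: 0.06 × 0.142 = 0.00852
  Sp. rubra: 0.15 × 0.078 = 0.0117
  Sp. nigra: 0.34 × 0.15 = 0.051
  Sp. lutea: 0.03 × 0.088 = 0.00264
  Sp. viridis: 0.07 × 0.08 = 0.0056
Sum = 0.12566.
P(Sp. alba | banded) = 0.0462/0.12566 ≈ 0.3677
P(Sp. caerulea | banded) = 0.00852/0.12566 ≈ 0.0678
P(Sp. rubra | banded) = 0.0117/0.12566 ≈ 0.0931
P(Sp. nigra | banded) = 0.051/0.12566 ≈ 0.4059
P(Sp. lutea | banded) = 0.00264/0.12566 ≈ 0.0210
P(Sp. viridis | banded) = 0.0056/0.12566 ≈ 0.0446
(Check: 0.3677+0.0678+0.0931+0.4059+0.0210+0.0446 = 1.0001.)

Sp. alba 0.3677, Sp. caerulea 0.0678, Sp. rubra 0.0931, Sp. nigra 0.4059, Sp. lutea 0.0210, Sp. viridis 0.0446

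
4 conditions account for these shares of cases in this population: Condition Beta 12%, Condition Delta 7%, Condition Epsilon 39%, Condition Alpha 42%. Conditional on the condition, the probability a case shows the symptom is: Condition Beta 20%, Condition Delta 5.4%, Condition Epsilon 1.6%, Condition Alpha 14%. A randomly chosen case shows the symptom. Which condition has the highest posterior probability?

Condition Alpha

Prior × likelihood for each hypothesis:
  Condition Beta: 0.12 × 0.2 = 0.024
  Condition Delta: 0.07 × 0.054 = 0.00378
  Condition Epsilon: 0.39 × 0.016 = 0.00624
  Condition Alpha: 0.42 × 0.14 = 0.0588
Normalizing constant = 0.09282.
Largest term belongs to Condition Alpha, so Condition Alpha is most probable.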